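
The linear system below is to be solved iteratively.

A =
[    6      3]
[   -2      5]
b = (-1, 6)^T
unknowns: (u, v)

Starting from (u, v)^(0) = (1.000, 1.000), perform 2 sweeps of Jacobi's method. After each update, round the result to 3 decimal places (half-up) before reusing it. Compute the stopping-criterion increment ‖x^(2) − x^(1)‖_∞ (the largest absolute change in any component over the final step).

0.667

Iteration 1:
  u = (-1 - (3)·1.000) / (6) = -0.667
  v = (6 - (-2)·1.000) / (5) = 1.600
Iteration 2:
  u = (-1 - (3)·1.600) / (6) = -0.967
  v = (6 - (-2)·-0.667) / (5) = 0.933
Change: (-0.300, -0.667) → max |·| = 0.667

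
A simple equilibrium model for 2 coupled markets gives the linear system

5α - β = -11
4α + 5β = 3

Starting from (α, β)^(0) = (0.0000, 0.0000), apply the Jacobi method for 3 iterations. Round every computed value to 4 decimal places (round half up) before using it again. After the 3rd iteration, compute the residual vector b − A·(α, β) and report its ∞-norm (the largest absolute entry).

1.4080

Iteration 1:
  α = (-11 - (-1)·0.0000) / (5) = -2.2000
  β = (3 - (4)·0.0000) / (5) = 0.6000
Iteration 2:
  α = (-11 - (-1)·0.6000) / (5) = -2.0800
  β = (3 - (4)·-2.2000) / (5) = 2.3600
Iteration 3:
  α = (-11 - (-1)·2.3600) / (5) = -1.7280
  β = (3 - (4)·-2.0800) / (5) = 2.2640
Residual b − A·x = (-0.0960, -1.4080); ∞-norm = 1.4080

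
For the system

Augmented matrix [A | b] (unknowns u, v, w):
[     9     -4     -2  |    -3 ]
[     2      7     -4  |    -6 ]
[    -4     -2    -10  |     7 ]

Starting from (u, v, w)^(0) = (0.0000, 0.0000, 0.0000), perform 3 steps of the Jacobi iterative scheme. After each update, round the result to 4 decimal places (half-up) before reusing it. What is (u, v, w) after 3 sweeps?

(-0.9376, -0.8345, -0.1197)

Iteration 1:
  u = (-3 - (-4)·0.0000 - (-2)·0.0000) / (9) = -0.3333
  v = (-6 - (2)·0.0000 - (-4)·0.0000) / (7) = -0.8571
  w = (7 - (-4)·0.0000 - (-2)·0.0000) / (-10) = -0.7000
Iteration 2:
  u = (-3 - (-4)·-0.8571 - (-2)·-0.7000) / (9) = -0.8698
  v = (-6 - (2)·-0.3333 - (-4)·-0.7000) / (7) = -1.1619
  w = (7 - (-4)·-0.3333 - (-2)·-0.8571) / (-10) = -0.3953
Iteration 3:
  u = (-3 - (-4)·-1.1619 - (-2)·-0.3953) / (9) = -0.9376
  v = (-6 - (2)·-0.8698 - (-4)·-0.3953) / (7) = -0.8345
  w = (7 - (-4)·-0.8698 - (-2)·-1.1619) / (-10) = -0.1197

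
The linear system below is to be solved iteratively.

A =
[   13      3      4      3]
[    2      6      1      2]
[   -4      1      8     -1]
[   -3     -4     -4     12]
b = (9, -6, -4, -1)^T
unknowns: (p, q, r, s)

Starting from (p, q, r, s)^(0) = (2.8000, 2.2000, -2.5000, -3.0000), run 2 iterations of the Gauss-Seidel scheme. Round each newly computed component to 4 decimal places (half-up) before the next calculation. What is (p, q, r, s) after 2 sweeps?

Iteration 1:
  p = (9 - (3)·2.2000 - (4)·-2.5000 - (3)·-3.0000) / (13) = 1.6462
  q = (-6 - (2)·1.6462 - (1)·-2.5000 - (2)·-3.0000) / (6) = -0.1321
  r = (-4 - (-4)·1.6462 - (1)·-0.1321 - (-1)·-3.0000) / (8) = -0.0354
  s = (-1 - (-3)·1.6462 - (-4)·-0.1321 - (-4)·-0.0354) / (12) = 0.2724
Iteration 2:
  p = (9 - (3)·-0.1321 - (4)·-0.0354 - (3)·0.2724) / (13) = 0.6708
  q = (-6 - (2)·0.6708 - (1)·-0.0354 - (2)·0.2724) / (6) = -1.3085
  r = (-4 - (-4)·0.6708 - (1)·-1.3085 - (-1)·0.2724) / (8) = 0.0330
  s = (-1 - (-3)·0.6708 - (-4)·-1.3085 - (-4)·0.0330) / (12) = -0.3408

(0.6708, -1.3085, 0.0330, -0.3408)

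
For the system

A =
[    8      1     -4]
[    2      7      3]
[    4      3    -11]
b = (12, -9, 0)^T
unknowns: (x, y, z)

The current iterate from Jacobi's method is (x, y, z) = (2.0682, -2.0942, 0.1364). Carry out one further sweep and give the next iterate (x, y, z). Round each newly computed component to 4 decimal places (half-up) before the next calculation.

One sweep:
  x = (12 - (1)·-2.0942 - (-4)·0.1364) / (8) = 1.8300
  y = (-9 - (2)·2.0682 - (3)·0.1364) / (7) = -1.9351
  z = (0 - (4)·2.0682 - (3)·-2.0942) / (-11) = 0.1809

(1.8300, -1.9351, 0.1809)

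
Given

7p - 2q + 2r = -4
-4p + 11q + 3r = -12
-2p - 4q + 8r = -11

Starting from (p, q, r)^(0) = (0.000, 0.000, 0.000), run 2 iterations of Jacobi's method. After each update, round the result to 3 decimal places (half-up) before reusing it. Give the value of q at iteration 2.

-0.924

Iteration 1:
  p = (-4 - (-2)·0.000 - (2)·0.000) / (7) = -0.571
  q = (-12 - (-4)·0.000 - (3)·0.000) / (11) = -1.091
  r = (-11 - (-2)·0.000 - (-4)·0.000) / (8) = -1.375
Iteration 2:
  p = (-4 - (-2)·-1.091 - (2)·-1.375) / (7) = -0.490
  q = (-12 - (-4)·-0.571 - (3)·-1.375) / (11) = -0.924
  r = (-11 - (-2)·-0.571 - (-4)·-1.091) / (8) = -2.063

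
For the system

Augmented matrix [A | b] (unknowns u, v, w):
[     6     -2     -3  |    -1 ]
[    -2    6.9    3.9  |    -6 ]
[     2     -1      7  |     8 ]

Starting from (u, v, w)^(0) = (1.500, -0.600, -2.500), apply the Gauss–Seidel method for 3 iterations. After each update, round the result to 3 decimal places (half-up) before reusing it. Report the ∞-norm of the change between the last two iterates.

Iteration 1:
  u = (-1 - (-2)·-0.600 - (-3)·-2.500) / (6) = -1.617
  v = (-6 - (-2)·-1.617 - (3.9)·-2.500) / (6.9) = 0.075
  w = (8 - (2)·-1.617 - (-1)·0.075) / (7) = 1.616
Iteration 2:
  u = (-1 - (-2)·0.075 - (-3)·1.616) / (6) = 0.666
  v = (-6 - (-2)·0.666 - (3.9)·1.616) / (6.9) = -1.590
  w = (8 - (2)·0.666 - (-1)·-1.590) / (7) = 0.725
Iteration 3:
  u = (-1 - (-2)·-1.590 - (-3)·0.725) / (6) = -0.334
  v = (-6 - (-2)·-0.334 - (3.9)·0.725) / (6.9) = -1.376
  w = (8 - (2)·-0.334 - (-1)·-1.376) / (7) = 1.042
Change: (-1.000, 0.214, 0.317) → max |·| = 1.000

1.000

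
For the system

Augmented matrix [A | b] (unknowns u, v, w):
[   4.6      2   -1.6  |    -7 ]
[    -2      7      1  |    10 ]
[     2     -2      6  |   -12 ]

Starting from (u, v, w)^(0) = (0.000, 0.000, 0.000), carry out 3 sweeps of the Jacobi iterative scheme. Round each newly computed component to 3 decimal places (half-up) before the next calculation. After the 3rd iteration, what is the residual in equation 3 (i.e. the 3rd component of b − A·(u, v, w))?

Iteration 1:
  u = (-7 - (2)·0.000 - (-1.6)·0.000) / (4.6) = -1.522
  v = (10 - (-2)·0.000 - (1)·0.000) / (7) = 1.429
  w = (-12 - (2)·0.000 - (-2)·0.000) / (6) = -2.000
Iteration 2:
  u = (-7 - (2)·1.429 - (-1.6)·-2.000) / (4.6) = -2.839
  v = (10 - (-2)·-1.522 - (1)·-2.000) / (7) = 1.279
  w = (-12 - (2)·-1.522 - (-2)·1.429) / (6) = -1.016
Iteration 3:
  u = (-7 - (2)·1.279 - (-1.6)·-1.016) / (4.6) = -2.431
  v = (10 - (-2)·-2.839 - (1)·-1.016) / (7) = 0.763
  w = (-12 - (2)·-2.839 - (-2)·1.279) / (6) = -0.627
Residual b − A·x = (1.653, 0.424, -1.850)

-1.850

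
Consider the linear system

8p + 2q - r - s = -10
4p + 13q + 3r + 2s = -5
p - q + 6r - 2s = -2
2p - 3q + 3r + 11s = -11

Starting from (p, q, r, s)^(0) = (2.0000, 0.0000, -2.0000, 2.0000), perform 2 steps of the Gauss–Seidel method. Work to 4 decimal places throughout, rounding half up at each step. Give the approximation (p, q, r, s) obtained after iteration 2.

(-1.3282, 0.0294, -0.4022, -0.6408)

Iteration 1:
  p = (-10 - (2)·0.0000 - (-1)·-2.0000 - (-1)·2.0000) / (8) = -1.2500
  q = (-5 - (4)·-1.2500 - (3)·-2.0000 - (2)·2.0000) / (13) = 0.1538
  r = (-2 - (1)·-1.2500 - (-1)·0.1538 - (-2)·2.0000) / (6) = 0.5673
  s = (-11 - (2)·-1.2500 - (-3)·0.1538 - (3)·0.5673) / (11) = -0.8855
Iteration 2:
  p = (-10 - (2)·0.1538 - (-1)·0.5673 - (-1)·-0.8855) / (8) = -1.3282
  q = (-5 - (4)·-1.3282 - (3)·0.5673 - (2)·-0.8855) / (13) = 0.0294
  r = (-2 - (1)·-1.3282 - (-1)·0.0294 - (-2)·-0.8855) / (6) = -0.4022
  s = (-11 - (2)·-1.3282 - (-3)·0.0294 - (3)·-0.4022) / (11) = -0.6408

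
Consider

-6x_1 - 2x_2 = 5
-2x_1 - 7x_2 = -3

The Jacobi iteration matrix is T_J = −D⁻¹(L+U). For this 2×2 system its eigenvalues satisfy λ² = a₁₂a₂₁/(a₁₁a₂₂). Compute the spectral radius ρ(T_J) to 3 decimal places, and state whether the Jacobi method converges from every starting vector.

a₁₂a₂₁/(a₁₁a₂₂) = (-2)·(-2) / ((-6)·(-7)) = 0.095238
ρ = √|0.095238| = √0.095238 = 0.309
ρ < 1, so Jacobi converges

0.309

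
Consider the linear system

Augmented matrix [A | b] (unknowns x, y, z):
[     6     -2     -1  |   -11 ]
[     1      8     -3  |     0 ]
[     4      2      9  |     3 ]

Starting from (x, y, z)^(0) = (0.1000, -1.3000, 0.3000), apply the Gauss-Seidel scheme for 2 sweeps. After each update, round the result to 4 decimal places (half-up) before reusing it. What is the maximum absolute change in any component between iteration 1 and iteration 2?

0.7186

Iteration 1:
  x = (-11 - (-2)·-1.3000 - (-1)·0.3000) / (6) = -2.2167
  y = (0 - (1)·-2.2167 - (-3)·0.3000) / (8) = 0.3896
  z = (3 - (4)·-2.2167 - (2)·0.3896) / (9) = 1.2320
Iteration 2:
  x = (-11 - (-2)·0.3896 - (-1)·1.2320) / (6) = -1.4981
  y = (0 - (1)·-1.4981 - (-3)·1.2320) / (8) = 0.6493
  z = (3 - (4)·-1.4981 - (2)·0.6493) / (9) = 0.8549
Change: (0.7186, 0.2597, -0.3771) → max |·| = 0.7186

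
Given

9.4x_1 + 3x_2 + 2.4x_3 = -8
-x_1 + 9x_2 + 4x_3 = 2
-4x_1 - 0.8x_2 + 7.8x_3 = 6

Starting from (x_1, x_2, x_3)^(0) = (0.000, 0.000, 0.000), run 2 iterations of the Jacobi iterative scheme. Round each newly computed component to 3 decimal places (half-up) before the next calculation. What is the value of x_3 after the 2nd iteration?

Iteration 1:
  x_1 = (-8 - (3)·0.000 - (2.4)·0.000) / (9.4) = -0.851
  x_2 = (2 - (-1)·0.000 - (4)·0.000) / (9) = 0.222
  x_3 = (6 - (-4)·0.000 - (-0.8)·0.000) / (7.8) = 0.769
Iteration 2:
  x_1 = (-8 - (3)·0.222 - (2.4)·0.769) / (9.4) = -1.118
  x_2 = (2 - (-1)·-0.851 - (4)·0.769) / (9) = -0.214
  x_3 = (6 - (-4)·-0.851 - (-0.8)·0.222) / (7.8) = 0.356

0.356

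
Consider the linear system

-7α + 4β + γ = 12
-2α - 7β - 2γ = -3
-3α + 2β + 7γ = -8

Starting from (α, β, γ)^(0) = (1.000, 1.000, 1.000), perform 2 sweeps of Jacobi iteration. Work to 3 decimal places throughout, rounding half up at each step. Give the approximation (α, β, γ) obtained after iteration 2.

Iteration 1:
  α = (12 - (4)·1.000 - (1)·1.000) / (-7) = -1.000
  β = (-3 - (-2)·1.000 - (-2)·1.000) / (-7) = -0.143
  γ = (-8 - (-3)·1.000 - (2)·1.000) / (7) = -1.000
Iteration 2:
  α = (12 - (4)·-0.143 - (1)·-1.000) / (-7) = -1.939
  β = (-3 - (-2)·-1.000 - (-2)·-1.000) / (-7) = 1.000
  γ = (-8 - (-3)·-1.000 - (2)·-0.143) / (7) = -1.531

(-1.939, 1.000, -1.531)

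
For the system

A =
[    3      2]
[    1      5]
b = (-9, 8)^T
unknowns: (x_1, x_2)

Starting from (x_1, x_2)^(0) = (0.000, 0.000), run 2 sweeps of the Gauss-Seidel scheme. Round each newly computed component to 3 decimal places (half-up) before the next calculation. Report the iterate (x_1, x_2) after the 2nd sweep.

(-4.467, 2.493)

Iteration 1:
  x_1 = (-9 - (2)·0.000) / (3) = -3.000
  x_2 = (8 - (1)·-3.000) / (5) = 2.200
Iteration 2:
  x_1 = (-9 - (2)·2.200) / (3) = -4.467
  x_2 = (8 - (1)·-4.467) / (5) = 2.493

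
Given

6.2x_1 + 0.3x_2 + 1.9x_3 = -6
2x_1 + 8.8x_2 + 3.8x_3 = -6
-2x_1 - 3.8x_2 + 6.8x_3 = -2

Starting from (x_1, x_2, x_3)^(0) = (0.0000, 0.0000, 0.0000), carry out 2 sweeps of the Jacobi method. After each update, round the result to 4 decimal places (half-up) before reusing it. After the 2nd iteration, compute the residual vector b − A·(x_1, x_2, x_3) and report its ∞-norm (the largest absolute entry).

2.2832

Iteration 1:
  x_1 = (-6 - (0.3)·0.0000 - (1.9)·0.0000) / (6.2) = -0.9677
  x_2 = (-6 - (2)·0.0000 - (3.8)·0.0000) / (8.8) = -0.6818
  x_3 = (-2 - (-2)·0.0000 - (-3.8)·0.0000) / (6.8) = -0.2941
Iteration 2:
  x_1 = (-6 - (0.3)·-0.6818 - (1.9)·-0.2941) / (6.2) = -0.8446
  x_2 = (-6 - (2)·-0.9677 - (3.8)·-0.2941) / (8.8) = -0.3349
  x_3 = (-2 - (-2)·-0.9677 - (-3.8)·-0.6818) / (6.8) = -0.9597
Residual b − A·x = (1.1604, 2.2832, 1.5641); ∞-norm = 2.2832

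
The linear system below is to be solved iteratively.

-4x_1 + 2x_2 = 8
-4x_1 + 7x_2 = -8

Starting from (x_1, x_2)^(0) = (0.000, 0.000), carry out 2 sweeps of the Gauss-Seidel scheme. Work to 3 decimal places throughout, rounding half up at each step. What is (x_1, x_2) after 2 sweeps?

(-3.143, -2.939)

Iteration 1:
  x_1 = (8 - (2)·0.000) / (-4) = -2.000
  x_2 = (-8 - (-4)·-2.000) / (7) = -2.286
Iteration 2:
  x_1 = (8 - (2)·-2.286) / (-4) = -3.143
  x_2 = (-8 - (-4)·-3.143) / (7) = -2.939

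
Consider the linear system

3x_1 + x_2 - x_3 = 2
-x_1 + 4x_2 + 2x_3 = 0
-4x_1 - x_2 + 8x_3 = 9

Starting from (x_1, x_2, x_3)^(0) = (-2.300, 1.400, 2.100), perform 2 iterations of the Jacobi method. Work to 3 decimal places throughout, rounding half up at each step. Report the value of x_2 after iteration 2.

0.150

Iteration 1:
  x_1 = (2 - (1)·1.400 - (-1)·2.100) / (3) = 0.900
  x_2 = (0 - (-1)·-2.300 - (2)·2.100) / (4) = -1.625
  x_3 = (9 - (-4)·-2.300 - (-1)·1.400) / (8) = 0.150
Iteration 2:
  x_1 = (2 - (1)·-1.625 - (-1)·0.150) / (3) = 1.258
  x_2 = (0 - (-1)·0.900 - (2)·0.150) / (4) = 0.150
  x_3 = (9 - (-4)·0.900 - (-1)·-1.625) / (8) = 1.372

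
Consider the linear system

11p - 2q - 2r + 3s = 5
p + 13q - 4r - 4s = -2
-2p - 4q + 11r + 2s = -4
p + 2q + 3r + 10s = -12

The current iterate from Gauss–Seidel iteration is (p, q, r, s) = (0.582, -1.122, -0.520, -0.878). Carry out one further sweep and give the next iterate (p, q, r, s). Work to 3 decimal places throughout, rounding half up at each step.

(0.395, -0.614, -0.355, -1.010)

One sweep:
  p = (5 - (-2)·-1.122 - (-2)·-0.520 - (3)·-0.878) / (11) = 0.395
  q = (-2 - (1)·0.395 - (-4)·-0.520 - (-4)·-0.878) / (13) = -0.614
  r = (-4 - (-2)·0.395 - (-4)·-0.614 - (2)·-0.878) / (11) = -0.355
  s = (-12 - (1)·0.395 - (2)·-0.614 - (3)·-0.355) / (10) = -1.010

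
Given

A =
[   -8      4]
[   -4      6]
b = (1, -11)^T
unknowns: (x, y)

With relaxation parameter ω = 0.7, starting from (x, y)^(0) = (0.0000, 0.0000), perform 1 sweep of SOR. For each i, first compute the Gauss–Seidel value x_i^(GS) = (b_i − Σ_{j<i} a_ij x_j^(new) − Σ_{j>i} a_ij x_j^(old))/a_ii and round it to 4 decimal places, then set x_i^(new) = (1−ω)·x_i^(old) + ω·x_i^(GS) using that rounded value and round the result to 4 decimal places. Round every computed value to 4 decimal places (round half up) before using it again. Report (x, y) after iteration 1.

Iteration 1:
  x: GS value = (1 - (4)·0.0000) / (-8) = -0.1250;  x ← (1−ω)·0.0000 + ω·-0.1250 = -0.0875
  y: GS value = (-11 - (-4)·-0.0875) / (6) = -1.8917;  y ← (1−ω)·0.0000 + ω·-1.8917 = -1.3242

(-0.0875, -1.3242)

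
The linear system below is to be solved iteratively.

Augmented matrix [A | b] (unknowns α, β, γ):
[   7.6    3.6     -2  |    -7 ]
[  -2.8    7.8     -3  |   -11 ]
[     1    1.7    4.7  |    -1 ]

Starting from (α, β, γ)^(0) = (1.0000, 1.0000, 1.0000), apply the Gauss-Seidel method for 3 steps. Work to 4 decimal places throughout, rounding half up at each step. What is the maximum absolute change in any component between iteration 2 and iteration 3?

0.1725

Iteration 1:
  α = (-7 - (3.6)·1.0000 - (-2)·1.0000) / (7.6) = -1.1316
  β = (-11 - (-2.8)·-1.1316 - (-3)·1.0000) / (7.8) = -1.4319
  γ = (-1 - (1)·-1.1316 - (1.7)·-1.4319) / (4.7) = 0.5459
Iteration 2:
  α = (-7 - (3.6)·-1.4319 - (-2)·0.5459) / (7.6) = -0.0991
  β = (-11 - (-2.8)·-0.0991 - (-3)·0.5459) / (7.8) = -1.2359
  γ = (-1 - (1)·-0.0991 - (1.7)·-1.2359) / (4.7) = 0.2553
Iteration 3:
  α = (-7 - (3.6)·-1.2359 - (-2)·0.2553) / (7.6) = -0.2684
  β = (-11 - (-2.8)·-0.2684 - (-3)·0.2553) / (7.8) = -1.4084
  γ = (-1 - (1)·-0.2684 - (1.7)·-1.4084) / (4.7) = 0.3538
Change: (-0.1693, -0.1725, 0.0985) → max |·| = 0.1725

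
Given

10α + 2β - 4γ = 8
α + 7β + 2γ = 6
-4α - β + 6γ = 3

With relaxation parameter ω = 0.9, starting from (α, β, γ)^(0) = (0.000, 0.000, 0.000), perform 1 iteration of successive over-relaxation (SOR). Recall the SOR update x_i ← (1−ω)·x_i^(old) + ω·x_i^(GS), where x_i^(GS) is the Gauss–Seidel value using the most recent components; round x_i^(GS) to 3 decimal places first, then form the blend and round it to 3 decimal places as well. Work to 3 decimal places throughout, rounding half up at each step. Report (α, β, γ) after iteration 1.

Iteration 1:
  α: GS value = (8 - (2)·0.000 - (-4)·0.000) / (10) = 0.800;  α ← (1−ω)·0.000 + ω·0.800 = 0.720
  β: GS value = (6 - (1)·0.720 - (2)·0.000) / (7) = 0.754;  β ← (1−ω)·0.000 + ω·0.754 = 0.679
  γ: GS value = (3 - (-4)·0.720 - (-1)·0.679) / (6) = 1.093;  γ ← (1−ω)·0.000 + ω·1.093 = 0.984

(0.720, 0.679, 0.984)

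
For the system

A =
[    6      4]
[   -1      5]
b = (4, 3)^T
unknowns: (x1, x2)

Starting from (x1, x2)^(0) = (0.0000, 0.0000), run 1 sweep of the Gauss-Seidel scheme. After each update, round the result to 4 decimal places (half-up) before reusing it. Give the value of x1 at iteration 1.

0.6667

Iteration 1:
  x1 = (4 - (4)·0.0000) / (6) = 0.6667
  x2 = (3 - (-1)·0.6667) / (5) = 0.7333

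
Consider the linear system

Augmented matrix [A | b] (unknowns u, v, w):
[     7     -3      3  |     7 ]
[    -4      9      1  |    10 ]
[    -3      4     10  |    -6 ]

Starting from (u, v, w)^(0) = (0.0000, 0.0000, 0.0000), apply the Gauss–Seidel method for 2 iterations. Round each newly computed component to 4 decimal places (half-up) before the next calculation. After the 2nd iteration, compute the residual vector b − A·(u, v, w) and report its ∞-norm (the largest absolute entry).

1.4569

Iteration 1:
  u = (7 - (-3)·0.0000 - (3)·0.0000) / (7) = 1.0000
  v = (10 - (-4)·1.0000 - (1)·0.0000) / (9) = 1.5556
  w = (-6 - (-3)·1.0000 - (4)·1.5556) / (10) = -0.9222
Iteration 2:
  u = (7 - (-3)·1.5556 - (3)·-0.9222) / (7) = 2.0619
  v = (10 - (-4)·2.0619 - (1)·-0.9222) / (9) = 2.1300
  w = (-6 - (-3)·2.0619 - (4)·2.1300) / (10) = -0.8334
Residual b − A·x = (1.4569, -0.0890, -0.0003); ∞-norm = 1.4569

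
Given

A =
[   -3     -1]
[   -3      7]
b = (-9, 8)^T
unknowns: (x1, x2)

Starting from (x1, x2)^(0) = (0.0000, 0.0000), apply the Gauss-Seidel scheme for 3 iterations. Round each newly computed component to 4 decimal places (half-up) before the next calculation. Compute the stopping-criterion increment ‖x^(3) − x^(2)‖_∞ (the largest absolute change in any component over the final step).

0.1156

Iteration 1:
  x1 = (-9 - (-1)·0.0000) / (-3) = 3.0000
  x2 = (8 - (-3)·3.0000) / (7) = 2.4286
Iteration 2:
  x1 = (-9 - (-1)·2.4286) / (-3) = 2.1905
  x2 = (8 - (-3)·2.1905) / (7) = 2.0816
Iteration 3:
  x1 = (-9 - (-1)·2.0816) / (-3) = 2.3061
  x2 = (8 - (-3)·2.3061) / (7) = 2.1312
Change: (0.1156, 0.0496) → max |·| = 0.1156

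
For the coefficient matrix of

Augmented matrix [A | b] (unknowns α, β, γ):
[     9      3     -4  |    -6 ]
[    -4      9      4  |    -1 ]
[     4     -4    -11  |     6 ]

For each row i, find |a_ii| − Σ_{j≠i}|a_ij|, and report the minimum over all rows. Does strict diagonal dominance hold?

row 1: |9| − (3+4) = 2
row 2: |9| − (4+4) = 1
row 3: |-11| − (4+4) = 3
minimum over rows = 1 → strictly diagonally dominant (convergence guaranteed)

1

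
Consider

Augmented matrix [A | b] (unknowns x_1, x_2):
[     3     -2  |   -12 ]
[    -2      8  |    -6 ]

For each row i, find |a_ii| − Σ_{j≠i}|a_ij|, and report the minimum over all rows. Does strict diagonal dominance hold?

1

row 1: |3| − (2) = 1
row 2: |8| − (2) = 6
minimum over rows = 1 → strictly diagonally dominant (convergence guaranteed)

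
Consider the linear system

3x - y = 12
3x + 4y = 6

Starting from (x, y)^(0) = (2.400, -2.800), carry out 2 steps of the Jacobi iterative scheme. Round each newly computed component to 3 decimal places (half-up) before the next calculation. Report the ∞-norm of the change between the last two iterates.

0.833

Iteration 1:
  x = (12 - (-1)·-2.800) / (3) = 3.067
  y = (6 - (3)·2.400) / (4) = -0.300
Iteration 2:
  x = (12 - (-1)·-0.300) / (3) = 3.900
  y = (6 - (3)·3.067) / (4) = -0.800
Change: (0.833, -0.500) → max |·| = 0.833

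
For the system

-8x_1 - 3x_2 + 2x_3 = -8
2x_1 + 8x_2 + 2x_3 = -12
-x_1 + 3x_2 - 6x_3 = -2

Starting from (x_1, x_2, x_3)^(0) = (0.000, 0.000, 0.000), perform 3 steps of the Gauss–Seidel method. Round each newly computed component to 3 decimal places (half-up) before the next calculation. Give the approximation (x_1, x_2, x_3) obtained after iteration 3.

Iteration 1:
  x_1 = (-8 - (-3)·0.000 - (2)·0.000) / (-8) = 1.000
  x_2 = (-12 - (2)·1.000 - (2)·0.000) / (8) = -1.750
  x_3 = (-2 - (-1)·1.000 - (3)·-1.750) / (-6) = -0.708
Iteration 2:
  x_1 = (-8 - (-3)·-1.750 - (2)·-0.708) / (-8) = 1.479
  x_2 = (-12 - (2)·1.479 - (2)·-0.708) / (8) = -1.693
  x_3 = (-2 - (-1)·1.479 - (3)·-1.693) / (-6) = -0.760
Iteration 3:
  x_1 = (-8 - (-3)·-1.693 - (2)·-0.760) / (-8) = 1.445
  x_2 = (-12 - (2)·1.445 - (2)·-0.760) / (8) = -1.671
  x_3 = (-2 - (-1)·1.445 - (3)·-1.671) / (-6) = -0.743

(1.445, -1.671, -0.743)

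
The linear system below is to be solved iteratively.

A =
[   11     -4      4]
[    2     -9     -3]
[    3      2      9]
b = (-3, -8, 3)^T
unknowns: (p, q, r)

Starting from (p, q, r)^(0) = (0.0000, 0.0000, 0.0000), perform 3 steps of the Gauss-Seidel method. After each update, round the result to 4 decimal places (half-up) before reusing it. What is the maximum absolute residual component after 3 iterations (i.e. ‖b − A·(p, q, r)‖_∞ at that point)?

Iteration 1:
  p = (-3 - (-4)·0.0000 - (4)·0.0000) / (11) = -0.2727
  q = (-8 - (2)·-0.2727 - (-3)·0.0000) / (-9) = 0.8283
  r = (3 - (3)·-0.2727 - (2)·0.8283) / (9) = 0.2402
Iteration 2:
  p = (-3 - (-4)·0.8283 - (4)·0.2402) / (11) = -0.0589
  q = (-8 - (2)·-0.0589 - (-3)·0.2402) / (-9) = 0.7957
  r = (3 - (3)·-0.0589 - (2)·0.7957) / (9) = 0.1761
Iteration 3:
  p = (-3 - (-4)·0.7957 - (4)·0.1761) / (11) = -0.0474
  q = (-8 - (2)·-0.0474 - (-3)·0.1761) / (-9) = 0.8197
  r = (3 - (3)·-0.0474 - (2)·0.8197) / (9) = 0.1670
Residual b − A·x = (0.1322, -0.0269, -0.0002); ∞-norm = 0.1322

0.1322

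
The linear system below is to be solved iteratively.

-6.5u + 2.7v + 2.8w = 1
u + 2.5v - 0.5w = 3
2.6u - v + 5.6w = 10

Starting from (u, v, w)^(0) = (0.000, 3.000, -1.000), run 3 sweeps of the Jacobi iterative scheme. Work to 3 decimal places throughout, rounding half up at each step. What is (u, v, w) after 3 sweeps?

(1.141, 1.027, 1.450)

Iteration 1:
  u = (1 - (2.7)·3.000 - (2.8)·-1.000) / (-6.5) = 0.662
  v = (3 - (1)·0.000 - (-0.5)·-1.000) / (2.5) = 1.000
  w = (10 - (2.6)·0.000 - (-1)·3.000) / (5.6) = 2.321
Iteration 2:
  u = (1 - (2.7)·1.000 - (2.8)·2.321) / (-6.5) = 1.261
  v = (3 - (1)·0.662 - (-0.5)·2.321) / (2.5) = 1.399
  w = (10 - (2.6)·0.662 - (-1)·1.000) / (5.6) = 1.657
Iteration 3:
  u = (1 - (2.7)·1.399 - (2.8)·1.657) / (-6.5) = 1.141
  v = (3 - (1)·1.261 - (-0.5)·1.657) / (2.5) = 1.027
  w = (10 - (2.6)·1.261 - (-1)·1.399) / (5.6) = 1.450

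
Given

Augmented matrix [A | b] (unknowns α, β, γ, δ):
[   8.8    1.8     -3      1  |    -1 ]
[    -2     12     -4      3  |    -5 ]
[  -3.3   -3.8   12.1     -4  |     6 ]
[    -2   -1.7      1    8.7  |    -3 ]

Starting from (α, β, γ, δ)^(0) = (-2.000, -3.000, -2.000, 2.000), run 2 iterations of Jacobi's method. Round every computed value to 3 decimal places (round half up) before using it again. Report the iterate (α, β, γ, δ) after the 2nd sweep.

(0.298, -0.305, -0.602, -0.775)

Iteration 1:
  α = (-1 - (1.8)·-3.000 - (-3)·-2.000 - (1)·2.000) / (8.8) = -0.409
  β = (-5 - (-2)·-2.000 - (-4)·-2.000 - (3)·2.000) / (12) = -1.917
  γ = (6 - (-3.3)·-2.000 - (-3.8)·-3.000 - (-4)·2.000) / (12.1) = -0.331
  δ = (-3 - (-2)·-2.000 - (-1.7)·-3.000 - (1)·-2.000) / (8.7) = -1.161
Iteration 2:
  α = (-1 - (1.8)·-1.917 - (-3)·-0.331 - (1)·-1.161) / (8.8) = 0.298
  β = (-5 - (-2)·-0.409 - (-4)·-0.331 - (3)·-1.161) / (12) = -0.305
  γ = (6 - (-3.3)·-0.409 - (-3.8)·-1.917 - (-4)·-1.161) / (12.1) = -0.602
  δ = (-3 - (-2)·-0.409 - (-1.7)·-1.917 - (1)·-0.331) / (8.7) = -0.775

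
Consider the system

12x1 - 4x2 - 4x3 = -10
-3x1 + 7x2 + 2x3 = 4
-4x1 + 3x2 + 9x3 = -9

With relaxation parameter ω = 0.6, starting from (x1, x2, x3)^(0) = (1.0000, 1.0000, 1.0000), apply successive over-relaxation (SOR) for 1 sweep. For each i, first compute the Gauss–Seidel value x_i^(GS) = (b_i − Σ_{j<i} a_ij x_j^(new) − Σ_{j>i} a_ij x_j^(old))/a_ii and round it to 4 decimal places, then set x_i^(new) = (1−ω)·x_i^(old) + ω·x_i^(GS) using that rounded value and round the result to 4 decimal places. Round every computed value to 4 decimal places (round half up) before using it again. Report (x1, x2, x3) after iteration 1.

Iteration 1:
  x1: GS value = (-10 - (-4)·1.0000 - (-4)·1.0000) / (12) = -0.1667;  x1 ← (1−ω)·1.0000 + ω·-0.1667 = 0.3000
  x2: GS value = (4 - (-3)·0.3000 - (2)·1.0000) / (7) = 0.4143;  x2 ← (1−ω)·1.0000 + ω·0.4143 = 0.6486
  x3: GS value = (-9 - (-4)·0.3000 - (3)·0.6486) / (9) = -1.0829;  x3 ← (1−ω)·1.0000 + ω·-1.0829 = -0.2497

(0.3000, 0.6486, -0.2497)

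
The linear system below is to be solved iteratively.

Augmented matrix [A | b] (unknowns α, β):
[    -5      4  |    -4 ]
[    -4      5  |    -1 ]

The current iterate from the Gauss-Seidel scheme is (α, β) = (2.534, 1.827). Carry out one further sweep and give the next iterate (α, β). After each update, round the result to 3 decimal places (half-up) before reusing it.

One sweep:
  α = (-4 - (4)·1.827) / (-5) = 2.262
  β = (-1 - (-4)·2.262) / (5) = 1.610

(2.262, 1.610)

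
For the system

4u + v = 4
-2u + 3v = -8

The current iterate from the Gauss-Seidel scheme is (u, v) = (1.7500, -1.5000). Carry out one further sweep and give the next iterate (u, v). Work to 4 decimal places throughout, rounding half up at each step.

One sweep:
  u = (4 - (1)·-1.5000) / (4) = 1.3750
  v = (-8 - (-2)·1.3750) / (3) = -1.7500

(1.3750, -1.7500)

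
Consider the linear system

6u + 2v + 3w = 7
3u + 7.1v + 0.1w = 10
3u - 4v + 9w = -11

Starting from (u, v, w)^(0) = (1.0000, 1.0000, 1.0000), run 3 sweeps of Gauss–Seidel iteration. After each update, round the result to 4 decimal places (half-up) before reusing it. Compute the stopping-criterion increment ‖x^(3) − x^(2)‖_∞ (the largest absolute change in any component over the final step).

0.3087

Iteration 1:
  u = (7 - (2)·1.0000 - (3)·1.0000) / (6) = 0.3333
  v = (10 - (3)·0.3333 - (0.1)·1.0000) / (7.1) = 1.2535
  w = (-11 - (3)·0.3333 - (-4)·1.2535) / (9) = -0.7762
Iteration 2:
  u = (7 - (2)·1.2535 - (3)·-0.7762) / (6) = 1.1369
  v = (10 - (3)·1.1369 - (0.1)·-0.7762) / (7.1) = 0.9390
  w = (-11 - (3)·1.1369 - (-4)·0.9390) / (9) = -1.1839
Iteration 3:
  u = (7 - (2)·0.9390 - (3)·-1.1839) / (6) = 1.4456
  v = (10 - (3)·1.4456 - (0.1)·-1.1839) / (7.1) = 0.8143
  w = (-11 - (3)·1.4456 - (-4)·0.8143) / (9) = -1.3422
Change: (0.3087, -0.1247, -0.1583) → max |·| = 0.3087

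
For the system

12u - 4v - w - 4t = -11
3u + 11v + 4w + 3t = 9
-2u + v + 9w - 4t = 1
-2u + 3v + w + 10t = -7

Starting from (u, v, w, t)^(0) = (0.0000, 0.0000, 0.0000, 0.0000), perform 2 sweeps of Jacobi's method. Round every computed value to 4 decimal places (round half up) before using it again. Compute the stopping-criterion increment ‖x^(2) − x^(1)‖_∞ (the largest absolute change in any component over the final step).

Iteration 1:
  u = (-11 - (-4)·0.0000 - (-1)·0.0000 - (-4)·0.0000) / (12) = -0.9167
  v = (9 - (3)·0.0000 - (4)·0.0000 - (3)·0.0000) / (11) = 0.8182
  w = (1 - (-2)·0.0000 - (1)·0.0000 - (-4)·0.0000) / (9) = 0.1111
  t = (-7 - (-2)·0.0000 - (3)·0.0000 - (1)·0.0000) / (10) = -0.7000
Iteration 2:
  u = (-11 - (-4)·0.8182 - (-1)·0.1111 - (-4)·-0.7000) / (12) = -0.8680
  v = (9 - (3)·-0.9167 - (4)·0.1111 - (3)·-0.7000) / (11) = 1.2187
  w = (1 - (-2)·-0.9167 - (1)·0.8182 - (-4)·-0.7000) / (9) = -0.4946
  t = (-7 - (-2)·-0.9167 - (3)·0.8182 - (1)·0.1111) / (10) = -1.1399
Change: (0.0487, 0.4005, -0.6057, -0.4399) → max |·| = 0.6057

0.6057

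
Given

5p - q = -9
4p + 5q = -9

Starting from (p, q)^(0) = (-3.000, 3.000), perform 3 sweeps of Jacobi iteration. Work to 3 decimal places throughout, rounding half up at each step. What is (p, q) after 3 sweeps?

Iteration 1:
  p = (-9 - (-1)·3.000) / (5) = -1.200
  q = (-9 - (4)·-3.000) / (5) = 0.600
Iteration 2:
  p = (-9 - (-1)·0.600) / (5) = -1.680
  q = (-9 - (4)·-1.200) / (5) = -0.840
Iteration 3:
  p = (-9 - (-1)·-0.840) / (5) = -1.968
  q = (-9 - (4)·-1.680) / (5) = -0.456

(-1.968, -0.456)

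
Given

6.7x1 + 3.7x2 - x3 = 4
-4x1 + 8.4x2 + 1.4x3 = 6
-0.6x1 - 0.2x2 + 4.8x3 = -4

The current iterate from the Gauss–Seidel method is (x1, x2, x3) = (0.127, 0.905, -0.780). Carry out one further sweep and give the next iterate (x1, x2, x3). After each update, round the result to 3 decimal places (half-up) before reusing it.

One sweep:
  x1 = (4 - (3.7)·0.905 - (-1)·-0.780) / (6.7) = -0.019
  x2 = (6 - (-4)·-0.019 - (1.4)·-0.780) / (8.4) = 0.835
  x3 = (-4 - (-0.6)·-0.019 - (-0.2)·0.835) / (4.8) = -0.801

(-0.019, 0.835, -0.801)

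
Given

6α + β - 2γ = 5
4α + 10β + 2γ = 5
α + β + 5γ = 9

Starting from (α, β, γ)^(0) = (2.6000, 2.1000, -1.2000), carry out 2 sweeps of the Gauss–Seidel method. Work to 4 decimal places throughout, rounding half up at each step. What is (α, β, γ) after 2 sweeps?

(1.2629, -0.3336, 1.6141)

Iteration 1:
  α = (5 - (1)·2.1000 - (-2)·-1.2000) / (6) = 0.0833
  β = (5 - (4)·0.0833 - (2)·-1.2000) / (10) = 0.7067
  γ = (9 - (1)·0.0833 - (1)·0.7067) / (5) = 1.6420
Iteration 2:
  α = (5 - (1)·0.7067 - (-2)·1.6420) / (6) = 1.2629
  β = (5 - (4)·1.2629 - (2)·1.6420) / (10) = -0.3336
  γ = (9 - (1)·1.2629 - (1)·-0.3336) / (5) = 1.6141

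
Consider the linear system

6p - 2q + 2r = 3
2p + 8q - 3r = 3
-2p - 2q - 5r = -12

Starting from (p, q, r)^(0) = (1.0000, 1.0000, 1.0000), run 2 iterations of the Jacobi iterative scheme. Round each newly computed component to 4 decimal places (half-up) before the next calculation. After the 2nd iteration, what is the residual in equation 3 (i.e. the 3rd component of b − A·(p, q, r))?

Iteration 1:
  p = (3 - (-2)·1.0000 - (2)·1.0000) / (6) = 0.5000
  q = (3 - (2)·1.0000 - (-3)·1.0000) / (8) = 0.5000
  r = (-12 - (-2)·1.0000 - (-2)·1.0000) / (-5) = 1.6000
Iteration 2:
  p = (3 - (-2)·0.5000 - (2)·1.6000) / (6) = 0.1333
  q = (3 - (2)·0.5000 - (-3)·1.6000) / (8) = 0.8500
  r = (-12 - (-2)·0.5000 - (-2)·0.5000) / (-5) = 2.0000
Residual b − A·x = (-0.0998, 1.9334, -0.0334)

-0.0334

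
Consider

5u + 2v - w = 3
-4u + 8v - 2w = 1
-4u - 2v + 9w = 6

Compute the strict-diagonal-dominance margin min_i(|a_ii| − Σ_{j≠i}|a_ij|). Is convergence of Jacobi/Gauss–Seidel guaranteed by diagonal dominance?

2

row 1: |5| − (2+1) = 2
row 2: |8| − (4+2) = 2
row 3: |9| − (4+2) = 3
minimum over rows = 2 → strictly diagonally dominant (convergence guaranteed)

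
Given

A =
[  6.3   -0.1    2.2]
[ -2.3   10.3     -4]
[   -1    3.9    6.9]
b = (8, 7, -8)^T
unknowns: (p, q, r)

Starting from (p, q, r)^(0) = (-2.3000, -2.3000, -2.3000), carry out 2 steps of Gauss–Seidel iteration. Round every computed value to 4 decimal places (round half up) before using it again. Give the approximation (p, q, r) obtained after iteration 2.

(1.6231, 0.6535, -1.2936)

Iteration 1:
  p = (8 - (-0.1)·-2.3000 - (2.2)·-2.3000) / (6.3) = 2.0365
  q = (7 - (-2.3)·2.0365 - (-4)·-2.3000) / (10.3) = 0.2412
  r = (-8 - (-1)·2.0365 - (3.9)·0.2412) / (6.9) = -1.0006
Iteration 2:
  p = (8 - (-0.1)·0.2412 - (2.2)·-1.0006) / (6.3) = 1.6231
  q = (7 - (-2.3)·1.6231 - (-4)·-1.0006) / (10.3) = 0.6535
  r = (-8 - (-1)·1.6231 - (3.9)·0.6535) / (6.9) = -1.2936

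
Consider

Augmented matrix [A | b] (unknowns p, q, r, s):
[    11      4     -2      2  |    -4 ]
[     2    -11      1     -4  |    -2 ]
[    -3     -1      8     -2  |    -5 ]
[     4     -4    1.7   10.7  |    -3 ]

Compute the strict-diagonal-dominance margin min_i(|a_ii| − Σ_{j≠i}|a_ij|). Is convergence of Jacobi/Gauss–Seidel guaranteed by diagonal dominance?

1

row 1: |11| − (4+2+2) = 3
row 2: |-11| − (2+1+4) = 4
row 3: |8| − (3+1+2) = 2
row 4: |10.7| − (4+4+1.7) = 1
minimum over rows = 1 → strictly diagonally dominant (convergence guaranteed)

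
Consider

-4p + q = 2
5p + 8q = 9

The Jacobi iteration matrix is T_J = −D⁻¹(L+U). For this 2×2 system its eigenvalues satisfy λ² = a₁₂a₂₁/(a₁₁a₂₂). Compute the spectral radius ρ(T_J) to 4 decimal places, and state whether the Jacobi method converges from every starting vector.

a₁₂a₂₁/(a₁₁a₂₂) = (1)·(5) / ((-4)·(8)) = -0.156250
ρ = √|-0.156250| = √0.156250 = 0.3953
ρ < 1, so Jacobi converges

0.3953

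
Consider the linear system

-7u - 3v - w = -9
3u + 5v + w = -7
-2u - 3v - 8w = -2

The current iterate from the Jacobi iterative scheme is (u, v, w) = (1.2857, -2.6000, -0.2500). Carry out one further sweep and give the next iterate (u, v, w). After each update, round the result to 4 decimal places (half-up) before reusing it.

(2.4357, -2.1214, 0.9036)

One sweep:
  u = (-9 - (-3)·-2.6000 - (-1)·-0.2500) / (-7) = 2.4357
  v = (-7 - (3)·1.2857 - (1)·-0.2500) / (5) = -2.1214
  w = (-2 - (-2)·1.2857 - (-3)·-2.6000) / (-8) = 0.9036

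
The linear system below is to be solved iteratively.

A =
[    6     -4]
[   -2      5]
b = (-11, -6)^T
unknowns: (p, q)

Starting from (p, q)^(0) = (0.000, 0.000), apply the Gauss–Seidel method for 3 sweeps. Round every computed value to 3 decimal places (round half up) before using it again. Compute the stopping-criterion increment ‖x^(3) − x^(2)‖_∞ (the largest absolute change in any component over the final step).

Iteration 1:
  p = (-11 - (-4)·0.000) / (6) = -1.833
  q = (-6 - (-2)·-1.833) / (5) = -1.933
Iteration 2:
  p = (-11 - (-4)·-1.933) / (6) = -3.122
  q = (-6 - (-2)·-3.122) / (5) = -2.449
Iteration 3:
  p = (-11 - (-4)·-2.449) / (6) = -3.466
  q = (-6 - (-2)·-3.466) / (5) = -2.586
Change: (-0.344, -0.137) → max |·| = 0.344

0.344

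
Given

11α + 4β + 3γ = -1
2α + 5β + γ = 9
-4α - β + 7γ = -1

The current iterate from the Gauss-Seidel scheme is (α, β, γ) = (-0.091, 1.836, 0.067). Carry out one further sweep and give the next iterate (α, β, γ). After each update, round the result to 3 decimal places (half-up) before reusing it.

(-0.777, 2.097, -0.287)

One sweep:
  α = (-1 - (4)·1.836 - (3)·0.067) / (11) = -0.777
  β = (9 - (2)·-0.777 - (1)·0.067) / (5) = 2.097
  γ = (-1 - (-4)·-0.777 - (-1)·2.097) / (7) = -0.287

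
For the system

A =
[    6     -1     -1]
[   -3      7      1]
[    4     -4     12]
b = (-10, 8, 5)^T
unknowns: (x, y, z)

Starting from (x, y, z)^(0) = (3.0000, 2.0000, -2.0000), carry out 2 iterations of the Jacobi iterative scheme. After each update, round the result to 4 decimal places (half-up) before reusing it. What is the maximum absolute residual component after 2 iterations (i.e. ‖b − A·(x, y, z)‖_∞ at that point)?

11.0556

Iteration 1:
  x = (-10 - (-1)·2.0000 - (-1)·-2.0000) / (6) = -1.6667
  y = (8 - (-3)·3.0000 - (1)·-2.0000) / (7) = 2.7143
  z = (5 - (4)·3.0000 - (-4)·2.0000) / (12) = 0.0833
Iteration 2:
  x = (-10 - (-1)·2.7143 - (-1)·0.0833) / (6) = -1.2004
  y = (8 - (-3)·-1.6667 - (1)·0.0833) / (7) = 0.4167
  z = (5 - (4)·-1.6667 - (-4)·2.7143) / (12) = 1.8770
Residual b − A·x = (-0.5039, -0.3951, -11.0556); ∞-norm = 11.0556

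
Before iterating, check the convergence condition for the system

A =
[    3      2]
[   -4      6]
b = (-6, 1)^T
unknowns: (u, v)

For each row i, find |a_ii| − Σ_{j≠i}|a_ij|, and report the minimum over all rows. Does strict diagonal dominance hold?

row 1: |3| − (2) = 1
row 2: |6| − (4) = 2
minimum over rows = 1 → strictly diagonally dominant (convergence guaranteed)

1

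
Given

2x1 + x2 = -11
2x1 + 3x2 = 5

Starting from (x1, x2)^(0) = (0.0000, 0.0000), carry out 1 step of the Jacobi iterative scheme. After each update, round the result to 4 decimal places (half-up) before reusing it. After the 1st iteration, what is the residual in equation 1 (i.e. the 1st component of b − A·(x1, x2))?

-1.6667

Iteration 1:
  x1 = (-11 - (1)·0.0000) / (2) = -5.5000
  x2 = (5 - (2)·0.0000) / (3) = 1.6667
Residual b − A·x = (-1.6667, 10.9999)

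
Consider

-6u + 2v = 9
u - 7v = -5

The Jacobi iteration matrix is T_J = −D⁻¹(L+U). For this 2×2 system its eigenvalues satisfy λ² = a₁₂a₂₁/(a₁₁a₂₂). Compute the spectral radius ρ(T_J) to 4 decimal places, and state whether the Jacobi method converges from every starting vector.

a₁₂a₂₁/(a₁₁a₂₂) = (2)·(1) / ((-6)·(-7)) = 0.047619
ρ = √|0.047619| = √0.047619 = 0.2182
ρ < 1, so Jacobi converges

0.2182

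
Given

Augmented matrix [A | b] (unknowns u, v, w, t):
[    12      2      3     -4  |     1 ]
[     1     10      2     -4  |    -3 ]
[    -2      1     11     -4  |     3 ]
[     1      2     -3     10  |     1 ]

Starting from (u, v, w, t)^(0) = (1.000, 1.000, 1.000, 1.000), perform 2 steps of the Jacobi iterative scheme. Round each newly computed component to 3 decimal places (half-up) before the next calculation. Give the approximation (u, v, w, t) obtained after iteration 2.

Iteration 1:
  u = (1 - (2)·1.000 - (3)·1.000 - (-4)·1.000) / (12) = 0.000
  v = (-3 - (1)·1.000 - (2)·1.000 - (-4)·1.000) / (10) = -0.200
  w = (3 - (-2)·1.000 - (1)·1.000 - (-4)·1.000) / (11) = 0.727
  t = (1 - (1)·1.000 - (2)·1.000 - (-3)·1.000) / (10) = 0.100
Iteration 2:
  u = (1 - (2)·-0.200 - (3)·0.727 - (-4)·0.100) / (12) = -0.032
  v = (-3 - (1)·0.000 - (2)·0.727 - (-4)·0.100) / (10) = -0.405
  w = (3 - (-2)·0.000 - (1)·-0.200 - (-4)·0.100) / (11) = 0.327
  t = (1 - (1)·0.000 - (2)·-0.200 - (-3)·0.727) / (10) = 0.358

(-0.032, -0.405, 0.327, 0.358)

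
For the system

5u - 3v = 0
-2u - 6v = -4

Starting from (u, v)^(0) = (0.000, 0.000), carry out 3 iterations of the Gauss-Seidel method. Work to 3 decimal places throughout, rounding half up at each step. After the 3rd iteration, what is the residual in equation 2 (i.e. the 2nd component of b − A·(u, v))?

Iteration 1:
  u = (0 - (-3)·0.000) / (5) = 0.000
  v = (-4 - (-2)·0.000) / (-6) = 0.667
Iteration 2:
  u = (0 - (-3)·0.667) / (5) = 0.400
  v = (-4 - (-2)·0.400) / (-6) = 0.533
Iteration 3:
  u = (0 - (-3)·0.533) / (5) = 0.320
  v = (-4 - (-2)·0.320) / (-6) = 0.560
Residual b − A·x = (0.080, 0.000)

0.000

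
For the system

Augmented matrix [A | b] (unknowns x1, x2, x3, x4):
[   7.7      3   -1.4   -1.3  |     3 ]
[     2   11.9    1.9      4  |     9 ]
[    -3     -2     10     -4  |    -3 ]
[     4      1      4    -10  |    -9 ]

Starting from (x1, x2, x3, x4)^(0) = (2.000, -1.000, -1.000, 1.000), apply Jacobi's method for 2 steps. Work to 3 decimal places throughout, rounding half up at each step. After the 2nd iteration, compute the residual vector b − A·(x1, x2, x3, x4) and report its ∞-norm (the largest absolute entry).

0.978

Iteration 1:
  x1 = (3 - (3)·-1.000 - (-1.4)·-1.000 - (-1.3)·1.000) / (7.7) = 0.766
  x2 = (9 - (2)·2.000 - (1.9)·-1.000 - (4)·1.000) / (11.9) = 0.244
  x3 = (-3 - (-3)·2.000 - (-2)·-1.000 - (-4)·1.000) / (10) = 0.500
  x4 = (-9 - (4)·2.000 - (1)·-1.000 - (4)·-1.000) / (-10) = 1.200
Iteration 2:
  x1 = (3 - (3)·0.244 - (-1.4)·0.500 - (-1.3)·1.200) / (7.7) = 0.588
  x2 = (9 - (2)·0.766 - (1.9)·0.500 - (4)·1.200) / (11.9) = 0.144
  x3 = (-3 - (-3)·0.766 - (-2)·0.244 - (-4)·1.200) / (10) = 0.459
  x4 = (-9 - (4)·0.766 - (1)·0.244 - (4)·0.500) / (-10) = 1.431
Residual b − A·x = (0.543, -0.486, 0.186, 0.978); ∞-norm = 0.978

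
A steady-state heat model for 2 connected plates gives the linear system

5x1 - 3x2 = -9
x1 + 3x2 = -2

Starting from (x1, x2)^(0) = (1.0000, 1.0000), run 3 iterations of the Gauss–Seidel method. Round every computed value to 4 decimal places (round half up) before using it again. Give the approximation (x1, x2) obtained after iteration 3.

Iteration 1:
  x1 = (-9 - (-3)·1.0000) / (5) = -1.2000
  x2 = (-2 - (1)·-1.2000) / (3) = -0.2667
Iteration 2:
  x1 = (-9 - (-3)·-0.2667) / (5) = -1.9600
  x2 = (-2 - (1)·-1.9600) / (3) = -0.0133
Iteration 3:
  x1 = (-9 - (-3)·-0.0133) / (5) = -1.8080
  x2 = (-2 - (1)·-1.8080) / (3) = -0.0640

(-1.8080, -0.0640)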